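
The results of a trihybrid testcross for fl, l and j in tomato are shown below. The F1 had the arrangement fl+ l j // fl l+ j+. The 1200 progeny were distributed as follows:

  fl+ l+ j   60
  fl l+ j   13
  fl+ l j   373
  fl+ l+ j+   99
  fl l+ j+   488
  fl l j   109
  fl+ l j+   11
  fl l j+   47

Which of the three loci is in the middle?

j

The two rarest classes, fl+ l j+ and fl l+ j, are the double crossovers. Comparing them with the parentals, only the j allele has switched, so j is the middle locus and the order is l – j – fl.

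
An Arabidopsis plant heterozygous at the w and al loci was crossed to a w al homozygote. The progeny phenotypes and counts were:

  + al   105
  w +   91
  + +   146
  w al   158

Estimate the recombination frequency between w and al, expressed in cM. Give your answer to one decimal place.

The two most frequent classes, + + (146) and w al (158), are the parental types, so the F1 was + + / w al.
The recombinant classes are + al and w +: 105 + 91 = 196.
Recombination frequency = 196/500 = 0.3920 ≈ 39.2%, i.e. 39.2 cM.

39.2 cM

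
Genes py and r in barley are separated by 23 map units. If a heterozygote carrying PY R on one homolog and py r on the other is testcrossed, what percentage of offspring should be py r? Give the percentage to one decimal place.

A map distance of 23 map units corresponds to a recombination frequency of 0.230.
The F1 is PY R / py r, so py r is a parental gamete class with expected frequency (1 − r)/2 = 0.770/2 = 0.3850.
That is 0.3850 = 38.5% of the progeny.

38.5%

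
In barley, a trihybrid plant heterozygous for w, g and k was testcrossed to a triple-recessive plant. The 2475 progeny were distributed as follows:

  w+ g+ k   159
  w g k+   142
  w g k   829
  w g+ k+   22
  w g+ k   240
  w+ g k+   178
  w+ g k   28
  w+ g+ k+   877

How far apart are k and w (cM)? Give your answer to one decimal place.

The two most frequent reciprocal classes, w+ g+ k+ and w g k, are the parental types, so the F1 was w+ g+ k+ / w g k.
The two rarest classes, w g+ k+ and w+ g k, are the double crossovers. Comparing them with the parentals, only the w allele has switched, so w is the middle locus and the order is g – w – k.
Crossovers in the w–k interval produce the single-crossover classes w+ g+ k and w g k+ (159 + 142 = 301) plus the double crossovers (50).
RF(w–k) = (301 + 50) / 2475 = 351/2475 = 0.1418 → 14.2 cM.

14.2 cM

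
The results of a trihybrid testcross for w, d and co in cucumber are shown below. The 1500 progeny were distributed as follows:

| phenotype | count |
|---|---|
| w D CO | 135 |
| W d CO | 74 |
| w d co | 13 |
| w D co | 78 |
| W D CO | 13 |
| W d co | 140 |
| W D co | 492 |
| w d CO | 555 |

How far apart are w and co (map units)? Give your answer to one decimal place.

11.9 map units

The two most frequent reciprocal classes, w d CO and W D co, are the parental types, so the F1 was w d CO / W D co.
The two rarest classes, w d co and W D CO, are the double crossovers. Comparing them with the parentals, only the co allele has switched, so co is the middle locus and the order is d – co – w.
Crossovers in the co–w interval produce the single-crossover classes W d CO and w D co (74 + 78 = 152) plus the double crossovers (26).
RF(co–w) = (152 + 26) / 1500 = 178/1500 = 0.1187 → 11.9 map units.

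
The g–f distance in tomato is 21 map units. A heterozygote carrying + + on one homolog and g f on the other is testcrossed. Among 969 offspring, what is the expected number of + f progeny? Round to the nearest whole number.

A map distance of 21 map units corresponds to a recombination frequency of 0.210.
The F1 is + + / g f, so + f is a recombinant gamete class with expected frequency r/2 = 0.210/2 = 0.1050.
Expected number = 0.1050 × 969 = 101.74 ≈ 102.

102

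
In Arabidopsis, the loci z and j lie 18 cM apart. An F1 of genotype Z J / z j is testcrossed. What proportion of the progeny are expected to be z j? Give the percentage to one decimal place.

41.0%

A map distance of 18 cM corresponds to a recombination frequency of 0.180.
The F1 is Z J / z j, so z j is a parental gamete class with expected frequency (1 − r)/2 = 0.820/2 = 0.4100.
That is 0.4100 = 41.0% of the progeny.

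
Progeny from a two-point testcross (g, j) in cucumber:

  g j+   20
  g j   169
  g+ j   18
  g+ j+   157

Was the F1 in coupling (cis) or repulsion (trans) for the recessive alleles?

cis

The two most frequent classes are g+ j+ (157) and g j (169); these are the parental (non-recombinant) types.
So the F1 carried g+ j+ on one chromosome and g j on the other — the recessive alleles are on the same chromosome (cis / coupling).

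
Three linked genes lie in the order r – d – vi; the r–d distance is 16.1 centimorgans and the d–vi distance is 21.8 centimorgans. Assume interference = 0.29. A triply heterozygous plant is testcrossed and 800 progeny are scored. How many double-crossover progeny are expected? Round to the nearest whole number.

Map distances give recombination frequencies of 0.161 and 0.218 for the two intervals.
With interference 0.29 (so coincidence = 0.71), expected double-crossover frequency = 0.161 × 0.218 × 0.71 = 0.02492.
Expected number = 0.02492 × 800 = 19.94 ≈ 20.

20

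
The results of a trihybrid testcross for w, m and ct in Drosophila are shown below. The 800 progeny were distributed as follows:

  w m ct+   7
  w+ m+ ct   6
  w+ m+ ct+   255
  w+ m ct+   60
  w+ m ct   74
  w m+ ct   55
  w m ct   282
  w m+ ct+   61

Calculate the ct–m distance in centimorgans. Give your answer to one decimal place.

The two most frequent reciprocal classes, w+ m+ ct+ and w m ct, are the parental types, so the F1 was w+ m+ ct+ / w m ct.
The two rarest classes, w+ m+ ct and w m ct+, are the double crossovers. Comparing them with the parentals, only the ct allele has switched, so ct is the middle locus and the order is m – ct – w.
Crossovers in the m–ct interval produce the single-crossover classes w+ m ct+ and w m+ ct (60 + 55 = 115) plus the double crossovers (13).
RF(m–ct) = (115 + 13) / 800 = 128/800 = 0.1600 → 16.0 centimorgans.

16.0 centimorgans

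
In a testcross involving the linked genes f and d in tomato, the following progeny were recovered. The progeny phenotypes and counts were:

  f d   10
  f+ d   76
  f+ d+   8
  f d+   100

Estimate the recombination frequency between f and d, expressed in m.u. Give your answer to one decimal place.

9.3 m.u.

The two most frequent classes, f+ d (76) and f d+ (100), are the parental types, so the F1 was f+ d / f d+.
The recombinant classes are f+ d+ and f d: 8 + 10 = 18.
Recombination frequency = 18/194 = 0.0928 ≈ 9.3%, i.e. 9.3 m.u.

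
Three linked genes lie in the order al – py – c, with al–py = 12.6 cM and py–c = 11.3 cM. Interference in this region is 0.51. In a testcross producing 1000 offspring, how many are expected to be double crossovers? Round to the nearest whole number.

7

Map distances give recombination frequencies of 0.126 and 0.113 for the two intervals.
With interference 0.51 (so coincidence = 0.49), expected double-crossover frequency = 0.126 × 0.113 × 0.49 = 0.00698.
Expected number = 0.00698 × 1000 = 6.98 ≈ 7.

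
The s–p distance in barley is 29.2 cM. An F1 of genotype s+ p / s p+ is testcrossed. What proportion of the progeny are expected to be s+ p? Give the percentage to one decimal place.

A map distance of 29.2 cM corresponds to a recombination frequency of 0.292.
The F1 is s+ p / s p+, so s+ p is a parental gamete class with expected frequency (1 − r)/2 = 0.708/2 = 0.3540.
That is 0.3540 = 35.4% of the progeny.

35.4%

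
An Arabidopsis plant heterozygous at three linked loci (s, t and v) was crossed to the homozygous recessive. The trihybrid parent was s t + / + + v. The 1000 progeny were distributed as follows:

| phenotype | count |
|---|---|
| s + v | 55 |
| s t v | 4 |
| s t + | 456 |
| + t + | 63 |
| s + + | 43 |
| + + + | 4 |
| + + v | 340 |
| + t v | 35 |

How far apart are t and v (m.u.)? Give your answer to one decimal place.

8.6 m.u.

The two rarest classes, s t v and + + +, are the double crossovers. Comparing them with the parentals, only the v allele has switched, so v is the middle locus and the order is t – v – s.
Crossovers in the t–v interval produce the single-crossover classes s + + and + t v (43 + 35 = 78) plus the double crossovers (8).
RF(t–v) = (78 + 8) / 1000 = 86/1000 = 0.0860 → 8.6 m.u.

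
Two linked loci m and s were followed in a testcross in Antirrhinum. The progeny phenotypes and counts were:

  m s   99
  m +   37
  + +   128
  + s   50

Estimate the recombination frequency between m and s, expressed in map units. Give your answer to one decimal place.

27.7 map units

The two most frequent classes, + + (128) and m s (99), are the parental types, so the F1 was + + / m s.
The recombinant classes are + s and m +: 50 + 37 = 87.
Recombination frequency = 87/314 = 0.2771 ≈ 27.7%, i.e. 27.7 map units.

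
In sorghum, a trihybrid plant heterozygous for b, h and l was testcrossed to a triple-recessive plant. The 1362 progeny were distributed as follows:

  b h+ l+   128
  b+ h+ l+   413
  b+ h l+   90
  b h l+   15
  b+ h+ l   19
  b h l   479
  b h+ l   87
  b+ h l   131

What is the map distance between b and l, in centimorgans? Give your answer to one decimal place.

The two most frequent reciprocal classes, b+ h+ l+ and b h l, are the parental types, so the F1 was b+ h+ l+ / b h l.
The two rarest classes, b+ h+ l and b h l+, are the double crossovers. Comparing them with the parentals, only the l allele has switched, so l is the middle locus and the order is b – l – h.
Crossovers in the b–l interval produce the single-crossover classes b h+ l+ and b+ h l (128 + 131 = 259) plus the double crossovers (34).
RF(b–l) = (259 + 34) / 1362 = 293/1362 = 0.2151 → 21.5 centimorgans.

21.5 centimorgans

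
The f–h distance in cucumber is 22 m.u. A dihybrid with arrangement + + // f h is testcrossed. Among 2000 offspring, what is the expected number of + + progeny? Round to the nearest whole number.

780

A map distance of 22 m.u. corresponds to a recombination frequency of 0.220.
The F1 is + + / f h, so + + is a parental gamete class with expected frequency (1 − r)/2 = 0.780/2 = 0.3900.
Expected number = 0.3900 × 2000 = 780.00 ≈ 780.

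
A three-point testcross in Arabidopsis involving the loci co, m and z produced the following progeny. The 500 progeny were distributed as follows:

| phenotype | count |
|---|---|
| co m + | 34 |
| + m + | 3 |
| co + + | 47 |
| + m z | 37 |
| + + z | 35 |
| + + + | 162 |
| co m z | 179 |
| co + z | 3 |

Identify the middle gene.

The two most frequent reciprocal classes, + + + and co m z, are the parental types, so the F1 was + + + / co m z.
The two rarest classes, + m + and co + z, are the double crossovers. Comparing them with the parentals, only the m allele has switched, so m is the middle locus and the order is co – m – z.

m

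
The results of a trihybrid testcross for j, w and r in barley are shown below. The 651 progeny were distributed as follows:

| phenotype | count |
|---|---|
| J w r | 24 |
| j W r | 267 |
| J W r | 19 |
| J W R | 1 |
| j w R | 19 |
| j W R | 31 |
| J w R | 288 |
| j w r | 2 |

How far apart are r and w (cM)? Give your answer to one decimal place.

8.9 cM

The two most frequent reciprocal classes, j W r and J w R, are the parental types, so the F1 was j W r / J w R.
The two rarest classes, j w r and J W R, are the double crossovers. Comparing them with the parentals, only the w allele has switched, so w is the middle locus and the order is r – w – j.
Crossovers in the r–w interval produce the single-crossover classes j W R and J w r (31 + 24 = 55) plus the double crossovers (3).
RF(r–w) = (55 + 3) / 651 = 58/651 = 0.0891 → 8.9 cM.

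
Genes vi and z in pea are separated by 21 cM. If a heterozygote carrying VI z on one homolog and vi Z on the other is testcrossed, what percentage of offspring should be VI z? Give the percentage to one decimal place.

A map distance of 21 cM corresponds to a recombination frequency of 0.210.
The F1 is VI z / vi Z, so VI z is a parental gamete class with expected frequency (1 − r)/2 = 0.790/2 = 0.3950.
That is 0.3950 = 39.5% of the progeny.

39.5%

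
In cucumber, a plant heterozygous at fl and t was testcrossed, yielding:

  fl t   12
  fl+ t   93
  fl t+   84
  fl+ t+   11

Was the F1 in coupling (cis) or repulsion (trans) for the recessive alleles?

The two most frequent classes are fl+ t (93) and fl t+ (84); these are the parental (non-recombinant) types.
So the F1 carried fl+ t on one chromosome and fl t+ on the other — the recessive alleles are on opposite chromosomes (trans / repulsion).

trans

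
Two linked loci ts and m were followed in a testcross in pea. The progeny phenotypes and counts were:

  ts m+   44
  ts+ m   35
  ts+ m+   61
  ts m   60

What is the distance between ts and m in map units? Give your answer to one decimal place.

The two most frequent classes, ts+ m+ (61) and ts m (60), are the parental types, so the F1 was ts+ m+ / ts m.
The recombinant classes are ts+ m and ts m+: 35 + 44 = 79.
Recombination frequency = 79/200 = 0.3950 ≈ 39.5%, i.e. 39.5 map units.

39.5 map units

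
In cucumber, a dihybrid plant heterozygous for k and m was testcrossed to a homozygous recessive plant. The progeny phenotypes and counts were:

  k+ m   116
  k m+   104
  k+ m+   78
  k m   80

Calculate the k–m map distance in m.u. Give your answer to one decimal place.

The two most frequent classes, k+ m (116) and k m+ (104), are the parental types, so the F1 was k+ m / k m+.
The recombinant classes are k+ m+ and k m: 78 + 80 = 158.
Recombination frequency = 158/378 = 0.4180 ≈ 41.8%, i.e. 41.8 m.u.

41.8 m.u.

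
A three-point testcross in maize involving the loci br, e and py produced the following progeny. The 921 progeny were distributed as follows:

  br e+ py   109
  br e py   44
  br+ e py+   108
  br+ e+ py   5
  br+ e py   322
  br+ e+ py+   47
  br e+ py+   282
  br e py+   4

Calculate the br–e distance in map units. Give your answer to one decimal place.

10.9 map units

The two most frequent reciprocal classes, br+ e py and br e+ py+, are the parental types, so the F1 was br+ e py / br e+ py+.
The two rarest classes, br+ e+ py and br e py+, are the double crossovers. Comparing them with the parentals, only the e allele has switched, so e is the middle locus and the order is br – e – py.
Crossovers in the br–e interval produce the single-crossover classes br e py and br+ e+ py+ (44 + 47 = 91) plus the double crossovers (9).
RF(br–e) = (91 + 9) / 921 = 100/921 = 0.1086 → 10.9 map units.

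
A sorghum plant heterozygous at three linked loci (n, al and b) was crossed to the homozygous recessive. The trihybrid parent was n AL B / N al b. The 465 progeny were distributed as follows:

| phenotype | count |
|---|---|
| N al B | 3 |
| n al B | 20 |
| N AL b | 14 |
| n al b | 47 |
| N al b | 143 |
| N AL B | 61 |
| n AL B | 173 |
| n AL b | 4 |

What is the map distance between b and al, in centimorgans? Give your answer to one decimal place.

The two rarest classes, n AL b and N al B, are the double crossovers. Comparing them with the parentals, only the b allele has switched, so b is the middle locus and the order is al – b – n.
Crossovers in the al–b interval produce the single-crossover classes n al B and N AL b (20 + 14 = 34) plus the double crossovers (7).
RF(al–b) = (34 + 7) / 465 = 41/465 = 0.0882 → 8.8 centimorgans.

8.8 centimorgans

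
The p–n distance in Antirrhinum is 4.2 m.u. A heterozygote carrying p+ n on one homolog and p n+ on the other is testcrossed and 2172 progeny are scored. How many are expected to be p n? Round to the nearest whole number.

46

A map distance of 4.2 m.u. corresponds to a recombination frequency of 0.042.
The F1 is p+ n / p n+, so p n is a recombinant gamete class with expected frequency r/2 = 0.042/2 = 0.0210.
Expected number = 0.0210 × 2172 = 45.61 ≈ 46.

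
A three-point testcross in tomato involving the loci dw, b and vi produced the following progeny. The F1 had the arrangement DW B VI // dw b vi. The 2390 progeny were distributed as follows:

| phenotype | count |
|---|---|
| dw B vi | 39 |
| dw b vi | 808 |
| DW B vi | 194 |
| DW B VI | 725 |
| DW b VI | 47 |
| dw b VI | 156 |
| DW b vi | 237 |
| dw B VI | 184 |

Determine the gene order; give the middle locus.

b

The two rarest classes, DW b VI and dw B vi, are the double crossovers. Comparing them with the parentals, only the b allele has switched, so b is the middle locus and the order is vi – b – dw.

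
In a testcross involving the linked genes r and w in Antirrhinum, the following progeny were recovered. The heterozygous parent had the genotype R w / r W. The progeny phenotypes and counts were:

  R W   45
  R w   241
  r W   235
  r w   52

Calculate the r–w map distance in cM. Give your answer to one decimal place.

16.9 cM

The recombinant classes are R W and r w: 45 + 52 = 97.
Recombination frequency = 97/573 = 0.1693 ≈ 16.9%, i.e. 16.9 cM.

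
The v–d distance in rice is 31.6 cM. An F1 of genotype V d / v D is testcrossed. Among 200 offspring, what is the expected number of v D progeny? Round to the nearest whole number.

A map distance of 31.6 cM corresponds to a recombination frequency of 0.316.
The F1 is V d / v D, so v D is a parental gamete class with expected frequency (1 − r)/2 = 0.684/2 = 0.3420.
Expected number = 0.3420 × 200 = 68.40 ≈ 68.

68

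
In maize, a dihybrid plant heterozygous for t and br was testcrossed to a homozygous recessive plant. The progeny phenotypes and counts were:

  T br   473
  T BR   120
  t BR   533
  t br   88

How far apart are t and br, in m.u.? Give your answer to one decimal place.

17.1 m.u.

The two most frequent classes, T br (473) and t BR (533), are the parental types, so the F1 was T br / t BR.
The recombinant classes are T BR and t br: 120 + 88 = 208.
Recombination frequency = 208/1214 = 0.1713 ≈ 17.1%, i.e. 17.1 m.u.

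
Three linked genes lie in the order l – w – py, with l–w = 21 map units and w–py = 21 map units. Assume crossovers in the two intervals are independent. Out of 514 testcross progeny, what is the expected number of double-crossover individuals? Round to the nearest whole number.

Map distances give recombination frequencies of 0.210 and 0.210 for the two intervals.
With no interference, expected double-crossover frequency = 0.210 × 0.210 = 0.04410.
Expected number = 0.04410 × 514 = 22.67 ≈ 23.

23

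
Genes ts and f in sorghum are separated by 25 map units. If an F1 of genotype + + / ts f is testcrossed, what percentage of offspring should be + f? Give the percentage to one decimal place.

12.5%

A map distance of 25 map units corresponds to a recombination frequency of 0.250.
The F1 is + + / ts f, so + f is a recombinant gamete class with expected frequency r/2 = 0.250/2 = 0.1250.
That is 0.1250 = 12.5% of the progeny.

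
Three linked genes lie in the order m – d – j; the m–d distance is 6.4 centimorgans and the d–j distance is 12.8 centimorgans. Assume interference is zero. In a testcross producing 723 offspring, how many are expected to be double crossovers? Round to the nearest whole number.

Map distances give recombination frequencies of 0.064 and 0.128 for the two intervals.
With no interference, expected double-crossover frequency = 0.064 × 0.128 = 0.00819.
Expected number = 0.00819 × 723 = 5.92 ≈ 6.

6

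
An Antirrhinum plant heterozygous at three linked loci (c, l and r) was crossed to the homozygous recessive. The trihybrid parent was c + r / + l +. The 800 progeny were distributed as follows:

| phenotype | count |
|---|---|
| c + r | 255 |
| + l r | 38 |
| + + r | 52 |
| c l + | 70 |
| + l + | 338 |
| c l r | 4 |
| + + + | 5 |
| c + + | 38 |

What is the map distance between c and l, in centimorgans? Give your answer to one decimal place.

The two rarest classes, c l r and + + +, are the double crossovers. Comparing them with the parentals, only the l allele has switched, so l is the middle locus and the order is r – l – c.
Crossovers in the l–c interval produce the single-crossover classes + + r and c l + (52 + 70 = 122) plus the double crossovers (9).
RF(l–c) = (122 + 9) / 800 = 131/800 = 0.1638 → 16.4 centimorgans.

16.4 centimorgans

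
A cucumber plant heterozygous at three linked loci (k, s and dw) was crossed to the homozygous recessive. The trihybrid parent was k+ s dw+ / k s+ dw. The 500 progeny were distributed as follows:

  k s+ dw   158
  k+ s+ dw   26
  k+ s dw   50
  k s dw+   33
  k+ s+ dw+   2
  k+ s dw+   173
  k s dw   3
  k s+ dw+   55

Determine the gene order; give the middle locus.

The two rarest classes, k+ s+ dw+ and k s dw, are the double crossovers. Comparing them with the parentals, only the s allele has switched, so s is the middle locus and the order is dw – s – k.

s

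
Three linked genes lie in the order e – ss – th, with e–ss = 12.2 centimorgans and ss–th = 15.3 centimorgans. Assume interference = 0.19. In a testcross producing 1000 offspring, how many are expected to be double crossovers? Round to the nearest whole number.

Map distances give recombination frequencies of 0.122 and 0.153 for the two intervals.
With interference 0.19 (so coincidence = 0.81), expected double-crossover frequency = 0.122 × 0.153 × 0.81 = 0.01512.
Expected number = 0.01512 × 1000 = 15.12 ≈ 15.

15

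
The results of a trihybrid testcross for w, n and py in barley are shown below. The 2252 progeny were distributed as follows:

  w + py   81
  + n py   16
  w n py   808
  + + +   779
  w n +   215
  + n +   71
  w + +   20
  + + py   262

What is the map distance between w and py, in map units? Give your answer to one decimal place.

The two most frequent reciprocal classes, w n py and + + +, are the parental types, so the F1 was w n py / + + +.
The two rarest classes, + n py and w + +, are the double crossovers. Comparing them with the parentals, only the w allele has switched, so w is the middle locus and the order is n – w – py.
Crossovers in the w–py interval produce the single-crossover classes w n + and + + py (215 + 262 = 477) plus the double crossovers (36).
RF(w–py) = (477 + 36) / 2252 = 513/2252 = 0.2278 → 22.8 map units.

22.8 map units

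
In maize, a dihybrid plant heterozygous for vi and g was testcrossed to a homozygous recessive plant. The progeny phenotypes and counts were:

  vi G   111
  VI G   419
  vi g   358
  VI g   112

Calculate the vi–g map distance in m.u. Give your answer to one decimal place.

22.3 m.u.

The two most frequent classes, VI G (419) and vi g (358), are the parental types, so the F1 was VI G / vi g.
The recombinant classes are VI g and vi G: 112 + 111 = 223.
Recombination frequency = 223/1000 = 0.2230 ≈ 22.3%, i.e. 22.3 m.u.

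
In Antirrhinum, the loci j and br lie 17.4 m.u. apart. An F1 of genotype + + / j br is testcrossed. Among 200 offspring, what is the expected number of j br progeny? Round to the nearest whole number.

83

A map distance of 17.4 m.u. corresponds to a recombination frequency of 0.174.
The F1 is + + / j br, so j br is a parental gamete class with expected frequency (1 − r)/2 = 0.826/2 = 0.4130.
Expected number = 0.4130 × 200 = 82.60 ≈ 83.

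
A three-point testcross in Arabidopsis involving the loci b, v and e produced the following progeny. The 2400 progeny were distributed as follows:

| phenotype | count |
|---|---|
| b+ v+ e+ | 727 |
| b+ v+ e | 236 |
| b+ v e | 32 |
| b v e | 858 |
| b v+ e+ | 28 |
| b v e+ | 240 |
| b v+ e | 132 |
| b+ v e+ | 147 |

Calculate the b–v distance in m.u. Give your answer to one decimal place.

14.1 m.u.

The two most frequent reciprocal classes, b+ v+ e+ and b v e, are the parental types, so the F1 was b+ v+ e+ / b v e.
The two rarest classes, b v+ e+ and b+ v e, are the double crossovers. Comparing them with the parentals, only the b allele has switched, so b is the middle locus and the order is v – b – e.
Crossovers in the v–b interval produce the single-crossover classes b+ v e+ and b v+ e (147 + 132 = 279) plus the double crossovers (60).
RF(v–b) = (279 + 60) / 2400 = 339/2400 = 0.1412 → 14.1 m.u.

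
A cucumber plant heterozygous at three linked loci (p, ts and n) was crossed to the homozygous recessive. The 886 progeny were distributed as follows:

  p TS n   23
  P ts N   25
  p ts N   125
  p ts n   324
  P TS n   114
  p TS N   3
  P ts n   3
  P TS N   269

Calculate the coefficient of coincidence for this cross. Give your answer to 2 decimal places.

The two most frequent reciprocal classes, P TS N and p ts n, are the parental types, so the F1 was P TS N / p ts n.
The two rarest classes, p TS N and P ts n, are the double crossovers. Comparing them with the parentals, only the p allele has switched, so p is the middle locus and the order is ts – p – n.
ts–p: (48 + 6)/886 = 0.0609; p–n: (239 + 6)/886 = 0.2765.
Expected DCO frequency = 0.0609 × 0.2765 ≈ 0.01684; observed = 6/886 ≈ 0.00677.
Coefficient of coincidence = 0.00677/0.01684 ≈ 0.40.

0.40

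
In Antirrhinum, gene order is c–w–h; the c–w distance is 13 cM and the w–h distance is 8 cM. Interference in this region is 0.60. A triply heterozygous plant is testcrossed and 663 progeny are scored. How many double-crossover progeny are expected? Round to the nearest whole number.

Map distances give recombination frequencies of 0.130 and 0.080 for the two intervals.
With interference 0.60 (so coincidence = 0.40), expected double-crossover frequency = 0.130 × 0.080 × 0.40 = 0.00416.
Expected number = 0.00416 × 663 = 2.76 ≈ 3.

3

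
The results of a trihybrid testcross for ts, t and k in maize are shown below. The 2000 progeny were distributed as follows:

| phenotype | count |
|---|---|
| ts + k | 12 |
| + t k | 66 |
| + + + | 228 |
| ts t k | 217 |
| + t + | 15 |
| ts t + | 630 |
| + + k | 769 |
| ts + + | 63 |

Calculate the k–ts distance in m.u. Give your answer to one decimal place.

The two most frequent reciprocal classes, ts t + and + + k, are the parental types, so the F1 was ts t + / + + k.
The two rarest classes, + t + and ts + k, are the double crossovers. Comparing them with the parentals, only the ts allele has switched, so ts is the middle locus and the order is t – ts – k.
Crossovers in the ts–k interval produce the single-crossover classes ts t k and + + + (217 + 228 = 445) plus the double crossovers (27).
RF(ts–k) = (445 + 27) / 2000 = 472/2000 = 0.2360 → 23.6 m.u.

23.6 m.u.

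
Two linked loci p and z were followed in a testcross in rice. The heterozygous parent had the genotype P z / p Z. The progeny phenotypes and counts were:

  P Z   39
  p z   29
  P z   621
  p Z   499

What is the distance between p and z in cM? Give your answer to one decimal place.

5.7 cM

The recombinant classes are P Z and p z: 39 + 29 = 68.
Recombination frequency = 68/1188 = 0.0572 ≈ 5.7%, i.e. 5.7 cM.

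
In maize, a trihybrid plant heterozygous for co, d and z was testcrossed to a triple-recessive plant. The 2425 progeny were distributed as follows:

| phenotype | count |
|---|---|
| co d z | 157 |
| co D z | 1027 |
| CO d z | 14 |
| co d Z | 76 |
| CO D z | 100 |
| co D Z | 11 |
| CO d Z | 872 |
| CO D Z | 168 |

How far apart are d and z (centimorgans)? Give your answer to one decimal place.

14.4 centimorgans

The two most frequent reciprocal classes, co D z and CO d Z, are the parental types, so the F1 was co D z / CO d Z.
The two rarest classes, co D Z and CO d z, are the double crossovers. Comparing them with the parentals, only the z allele has switched, so z is the middle locus and the order is co – z – d.
Crossovers in the z–d interval produce the single-crossover classes co d z and CO D Z (157 + 168 = 325) plus the double crossovers (25).
RF(z–d) = (325 + 25) / 2425 = 350/2425 = 0.1443 → 14.4 centimorgans.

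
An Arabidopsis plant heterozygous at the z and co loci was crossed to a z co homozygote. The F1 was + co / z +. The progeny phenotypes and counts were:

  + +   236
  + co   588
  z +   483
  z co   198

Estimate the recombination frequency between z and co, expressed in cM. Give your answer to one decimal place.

28.8 cM

The recombinant classes are + + and z co: 236 + 198 = 434.
Recombination frequency = 434/1505 = 0.2884 ≈ 28.8%, i.e. 28.8 cM.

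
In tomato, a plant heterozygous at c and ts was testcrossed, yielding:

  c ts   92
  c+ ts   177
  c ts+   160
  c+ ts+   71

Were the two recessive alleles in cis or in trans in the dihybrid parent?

trans

The two most frequent classes are c+ ts (177) and c ts+ (160); these are the parental (non-recombinant) types.
So the F1 carried c+ ts on one chromosome and c ts+ on the other — the recessive alleles are on opposite chromosomes (trans / repulsion).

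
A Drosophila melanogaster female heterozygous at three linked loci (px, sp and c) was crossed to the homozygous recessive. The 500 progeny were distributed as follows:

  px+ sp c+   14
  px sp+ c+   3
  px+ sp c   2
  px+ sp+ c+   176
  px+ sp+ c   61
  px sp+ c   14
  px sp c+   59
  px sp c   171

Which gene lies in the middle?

The two most frequent reciprocal classes, px sp c and px+ sp+ c+, are the parental types, so the F1 was px sp c / px+ sp+ c+.
The two rarest classes, px+ sp c and px sp+ c+, are the double crossovers. Comparing them with the parentals, only the px allele has switched, so px is the middle locus and the order is c – px – sp.

px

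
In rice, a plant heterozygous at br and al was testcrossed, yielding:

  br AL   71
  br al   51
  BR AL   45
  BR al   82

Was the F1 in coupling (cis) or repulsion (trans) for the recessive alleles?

trans

The two most frequent classes are BR al (82) and br AL (71); these are the parental (non-recombinant) types.
So the F1 carried BR al on one chromosome and br AL on the other — the recessive alleles are on opposite chromosomes (trans / repulsion).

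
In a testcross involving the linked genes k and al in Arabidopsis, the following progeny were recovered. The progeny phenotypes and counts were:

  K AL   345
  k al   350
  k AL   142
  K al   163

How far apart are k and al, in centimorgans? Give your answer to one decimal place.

The two most frequent classes, K AL (345) and k al (350), are the parental types, so the F1 was K AL / k al.
The recombinant classes are K al and k AL: 163 + 142 = 305.
Recombination frequency = 305/1000 = 0.3050 ≈ 30.5%, i.e. 30.5 centimorgans.

30.5 centimorgans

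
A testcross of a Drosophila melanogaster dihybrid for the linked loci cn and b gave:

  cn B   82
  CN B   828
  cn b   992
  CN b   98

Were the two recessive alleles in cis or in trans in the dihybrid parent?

The two most frequent classes are CN B (828) and cn b (992); these are the parental (non-recombinant) types.
So the F1 carried CN B on one chromosome and cn b on the other — the recessive alleles are on the same chromosome (cis / coupling).

cis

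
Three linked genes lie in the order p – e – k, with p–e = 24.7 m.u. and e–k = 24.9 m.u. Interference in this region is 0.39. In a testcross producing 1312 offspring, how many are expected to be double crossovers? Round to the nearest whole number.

Map distances give recombination frequencies of 0.247 and 0.249 for the two intervals.
With interference 0.39 (so coincidence = 0.61), expected double-crossover frequency = 0.247 × 0.249 × 0.61 = 0.03752.
Expected number = 0.03752 × 1312 = 49.22 ≈ 49.

49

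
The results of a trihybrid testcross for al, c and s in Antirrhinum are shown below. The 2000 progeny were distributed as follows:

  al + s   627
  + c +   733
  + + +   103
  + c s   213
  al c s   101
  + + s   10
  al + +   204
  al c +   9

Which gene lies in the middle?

The two most frequent reciprocal classes, + c + and al + s, are the parental types, so the F1 was + c + / al + s.
The two rarest classes, al c + and + + s, are the double crossovers. Comparing them with the parentals, only the al allele has switched, so al is the middle locus and the order is s – al – c.

al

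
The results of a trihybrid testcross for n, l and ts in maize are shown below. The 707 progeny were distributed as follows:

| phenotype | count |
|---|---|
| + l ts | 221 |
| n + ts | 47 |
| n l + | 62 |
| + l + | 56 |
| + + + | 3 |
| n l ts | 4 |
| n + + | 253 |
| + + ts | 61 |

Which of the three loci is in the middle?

The two most frequent reciprocal classes, n + + and + l ts, are the parental types, so the F1 was n + + / + l ts.
The two rarest classes, + + + and n l ts, are the double crossovers. Comparing them with the parentals, only the n allele has switched, so n is the middle locus and the order is ts – n – l.

n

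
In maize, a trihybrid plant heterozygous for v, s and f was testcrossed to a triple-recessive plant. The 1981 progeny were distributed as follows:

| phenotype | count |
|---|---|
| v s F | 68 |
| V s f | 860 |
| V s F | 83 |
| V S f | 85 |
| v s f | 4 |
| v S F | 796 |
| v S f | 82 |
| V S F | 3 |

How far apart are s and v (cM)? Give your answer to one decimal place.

The two most frequent reciprocal classes, V s f and v S F, are the parental types, so the F1 was V s f / v S F.
The two rarest classes, v s f and V S F, are the double crossovers. Comparing them with the parentals, only the v allele has switched, so v is the middle locus and the order is f – v – s.
Crossovers in the v–s interval produce the single-crossover classes V S f and v s F (85 + 68 = 153) plus the double crossovers (7).
RF(v–s) = (153 + 7) / 1981 = 160/1981 = 0.0808 → 8.1 cM.

8.1 cM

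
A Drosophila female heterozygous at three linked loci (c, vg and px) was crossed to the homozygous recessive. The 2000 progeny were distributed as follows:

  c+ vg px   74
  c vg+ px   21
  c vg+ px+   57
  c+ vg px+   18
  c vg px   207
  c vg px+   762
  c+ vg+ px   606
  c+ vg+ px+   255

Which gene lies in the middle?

c

The two most frequent reciprocal classes, c+ vg+ px and c vg px+, are the parental types, so the F1 was c+ vg+ px / c vg px+.
The two rarest classes, c vg+ px and c+ vg px+, are the double crossovers. Comparing them with the parentals, only the c allele has switched, so c is the middle locus and the order is px – c – vg.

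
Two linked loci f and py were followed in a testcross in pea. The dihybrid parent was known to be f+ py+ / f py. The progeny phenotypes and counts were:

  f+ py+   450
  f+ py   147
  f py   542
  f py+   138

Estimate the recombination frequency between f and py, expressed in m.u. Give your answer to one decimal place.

The recombinant classes are f+ py and f py+: 147 + 138 = 285.
Recombination frequency = 285/1277 = 0.2232 ≈ 22.3%, i.e. 22.3 m.u.

22.3 m.u.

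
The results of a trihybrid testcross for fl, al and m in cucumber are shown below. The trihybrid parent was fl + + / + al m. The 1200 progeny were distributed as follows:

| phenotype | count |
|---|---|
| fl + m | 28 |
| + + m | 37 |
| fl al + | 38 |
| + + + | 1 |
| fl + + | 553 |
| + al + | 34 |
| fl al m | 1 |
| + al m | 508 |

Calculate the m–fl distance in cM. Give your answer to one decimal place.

5.3 cM

The two rarest classes, + + + and fl al m, are the double crossovers. Comparing them with the parentals, only the fl allele has switched, so fl is the middle locus and the order is m – fl – al.
Crossovers in the m–fl interval produce the single-crossover classes fl + m and + al + (28 + 34 = 62) plus the double crossovers (2).
RF(m–fl) = (62 + 2) / 1200 = 64/1200 = 0.0533 → 5.3 cM.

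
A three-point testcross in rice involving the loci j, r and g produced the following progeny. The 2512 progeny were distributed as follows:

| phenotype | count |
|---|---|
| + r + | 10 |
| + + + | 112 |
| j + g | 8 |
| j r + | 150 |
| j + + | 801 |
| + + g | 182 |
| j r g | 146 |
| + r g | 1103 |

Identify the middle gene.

The two most frequent reciprocal classes, + r g and j + +, are the parental types, so the F1 was + r g / j + +.
The two rarest classes, + r + and j + g, are the double crossovers. Comparing them with the parentals, only the g allele has switched, so g is the middle locus and the order is r – g – j.

g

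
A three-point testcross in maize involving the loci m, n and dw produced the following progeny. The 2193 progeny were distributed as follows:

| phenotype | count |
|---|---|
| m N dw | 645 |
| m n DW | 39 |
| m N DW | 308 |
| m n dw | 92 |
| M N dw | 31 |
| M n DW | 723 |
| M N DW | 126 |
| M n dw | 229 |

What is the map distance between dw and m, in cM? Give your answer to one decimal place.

The two most frequent reciprocal classes, M n DW and m N dw, are the parental types, so the F1 was M n DW / m N dw.
The two rarest classes, m n DW and M N dw, are the double crossovers. Comparing them with the parentals, only the m allele has switched, so m is the middle locus and the order is n – m – dw.
Crossovers in the m–dw interval produce the single-crossover classes M n dw and m N DW (229 + 308 = 537) plus the double crossovers (70).
RF(m–dw) = (537 + 70) / 2193 = 607/2193 = 0.2768 → 27.7 cM.

27.7 cM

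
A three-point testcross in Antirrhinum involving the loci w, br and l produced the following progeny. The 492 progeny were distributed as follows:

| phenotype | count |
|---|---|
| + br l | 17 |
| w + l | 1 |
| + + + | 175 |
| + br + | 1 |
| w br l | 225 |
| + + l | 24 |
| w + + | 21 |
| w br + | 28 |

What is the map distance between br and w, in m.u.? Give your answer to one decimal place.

The two most frequent reciprocal classes, w br l and + + +, are the parental types, so the F1 was w br l / + + +.
The two rarest classes, w + l and + br +, are the double crossovers. Comparing them with the parentals, only the br allele has switched, so br is the middle locus and the order is l – br – w.
Crossovers in the br–w interval produce the single-crossover classes + br l and w + + (17 + 21 = 38) plus the double crossovers (2).
RF(br–w) = (38 + 2) / 492 = 40/492 = 0.0813 → 8.1 m.u.

8.1 m.u.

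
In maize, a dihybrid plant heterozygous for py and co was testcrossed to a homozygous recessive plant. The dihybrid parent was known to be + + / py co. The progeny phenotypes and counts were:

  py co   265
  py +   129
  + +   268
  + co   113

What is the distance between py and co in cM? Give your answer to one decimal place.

The recombinant classes are + co and py +: 113 + 129 = 242.
Recombination frequency = 242/775 = 0.3123 ≈ 31.2%, i.e. 31.2 cM.

31.2 cM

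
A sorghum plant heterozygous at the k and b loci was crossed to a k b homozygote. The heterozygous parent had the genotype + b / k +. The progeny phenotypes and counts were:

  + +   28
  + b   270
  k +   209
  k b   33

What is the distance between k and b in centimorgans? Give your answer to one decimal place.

11.3 centimorgans

The recombinant classes are + + and k b: 28 + 33 = 61.
Recombination frequency = 61/540 = 0.1130 ≈ 11.3%, i.e. 11.3 centimorgans.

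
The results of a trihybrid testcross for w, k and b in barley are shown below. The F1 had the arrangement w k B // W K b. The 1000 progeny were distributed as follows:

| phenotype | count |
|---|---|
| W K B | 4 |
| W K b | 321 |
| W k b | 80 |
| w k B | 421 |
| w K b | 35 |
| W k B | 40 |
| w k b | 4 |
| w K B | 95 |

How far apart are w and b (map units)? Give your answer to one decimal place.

8.3 map units

The two rarest classes, w k b and W K B, are the double crossovers. Comparing them with the parentals, only the b allele has switched, so b is the middle locus and the order is k – b – w.
Crossovers in the b–w interval produce the single-crossover classes W k B and w K b (40 + 35 = 75) plus the double crossovers (8).
RF(b–w) = (75 + 8) / 1000 = 83/1000 = 0.0830 → 8.3 map units.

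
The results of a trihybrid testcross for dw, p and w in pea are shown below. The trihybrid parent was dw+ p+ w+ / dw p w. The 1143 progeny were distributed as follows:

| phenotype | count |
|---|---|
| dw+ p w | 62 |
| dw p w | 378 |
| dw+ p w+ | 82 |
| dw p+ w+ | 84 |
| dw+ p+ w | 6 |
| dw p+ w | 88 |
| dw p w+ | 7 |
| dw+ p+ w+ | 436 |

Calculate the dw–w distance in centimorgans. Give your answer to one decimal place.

13.9 centimorgans

The two rarest classes, dw+ p+ w and dw p w+, are the double crossovers. Comparing them with the parentals, only the w allele has switched, so w is the middle locus and the order is p – w – dw.
Crossovers in the w–dw interval produce the single-crossover classes dw p+ w+ and dw+ p w (84 + 62 = 146) plus the double crossovers (13).
RF(w–dw) = (146 + 13) / 1143 = 159/1143 = 0.1391 → 13.9 centimorgans.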